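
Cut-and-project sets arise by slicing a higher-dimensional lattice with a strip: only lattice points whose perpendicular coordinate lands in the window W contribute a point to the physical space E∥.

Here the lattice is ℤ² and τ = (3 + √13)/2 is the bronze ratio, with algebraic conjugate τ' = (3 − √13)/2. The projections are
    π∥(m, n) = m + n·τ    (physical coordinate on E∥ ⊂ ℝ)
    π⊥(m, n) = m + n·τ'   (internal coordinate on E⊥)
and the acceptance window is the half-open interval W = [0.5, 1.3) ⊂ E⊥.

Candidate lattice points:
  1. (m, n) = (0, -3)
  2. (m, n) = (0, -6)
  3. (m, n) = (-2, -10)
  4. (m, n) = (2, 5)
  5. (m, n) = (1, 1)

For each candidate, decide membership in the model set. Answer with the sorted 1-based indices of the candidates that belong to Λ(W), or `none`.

1, 3, 5

Numerically τ ≈ 3.302776 and τ' = −1/τ ≈ -0.302776.
#1 (0,-3): internal coord 0 + (-3)·τ' = +0.908327; +0.908327 ∈ [0.5, 1.3) → IN Λ
#2 (0,-6): internal coord 0 + (-6)·τ' = +1.816654; +1.816654 ∉ [0.5, 1.3) → out
#3 (-2,-10): internal coord -2 + (-10)·τ' = +1.027756; +1.027756 ∈ [0.5, 1.3) → IN Λ
#4 (2,5): internal coord 2 + (5)·τ' = +0.486122; +0.486122 ∉ [0.5, 1.3) → out
#5 (1,1): internal coord 1 + (1)·τ' = +0.697224; +0.697224 ∈ [0.5, 1.3) → IN Λ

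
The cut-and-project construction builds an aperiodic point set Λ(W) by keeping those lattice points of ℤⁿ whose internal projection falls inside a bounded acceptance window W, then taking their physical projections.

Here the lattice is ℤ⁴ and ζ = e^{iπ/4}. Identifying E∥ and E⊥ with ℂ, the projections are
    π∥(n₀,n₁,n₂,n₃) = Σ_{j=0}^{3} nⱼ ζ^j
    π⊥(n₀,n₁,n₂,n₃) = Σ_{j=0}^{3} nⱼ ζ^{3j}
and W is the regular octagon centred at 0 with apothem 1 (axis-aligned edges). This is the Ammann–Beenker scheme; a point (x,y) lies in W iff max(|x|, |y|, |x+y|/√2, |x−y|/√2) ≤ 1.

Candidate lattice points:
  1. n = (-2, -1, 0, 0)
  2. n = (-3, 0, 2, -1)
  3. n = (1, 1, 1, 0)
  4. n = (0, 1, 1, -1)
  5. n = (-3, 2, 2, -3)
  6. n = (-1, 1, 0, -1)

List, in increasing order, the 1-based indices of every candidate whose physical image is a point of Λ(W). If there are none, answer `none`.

With ζ = e^{iπ/4} the internal vectors are ζ^0,ζ^3,ζ^6,ζ^9.
#1 (-2, -1, 0, 0): internal (-1.292893, -0.707107); octagon support 1.414214 vs apothem 1 → ∉ W
#2 (-3, 0, 2, -1): internal (-3.707107, -2.707107); octagon support 4.535534 vs apothem 1 → ∉ W
#3 (1, 1, 1, 0): internal (0.292893, -0.292893); octagon support 0.414214 vs apothem 1 → ∈ W
#4 (0, 1, 1, -1): internal (-1.414214, -1.000000); octagon support 1.707107 vs apothem 1 → ∉ W
#5 (-3, 2, 2, -3): internal (-6.535534, -2.707107); octagon support 6.535534 vs apothem 1 → ∉ W
#6 (-1, 1, 0, -1): internal (-2.414214, 0.000000); octagon support 2.414214 vs apothem 1 → ∉ W

3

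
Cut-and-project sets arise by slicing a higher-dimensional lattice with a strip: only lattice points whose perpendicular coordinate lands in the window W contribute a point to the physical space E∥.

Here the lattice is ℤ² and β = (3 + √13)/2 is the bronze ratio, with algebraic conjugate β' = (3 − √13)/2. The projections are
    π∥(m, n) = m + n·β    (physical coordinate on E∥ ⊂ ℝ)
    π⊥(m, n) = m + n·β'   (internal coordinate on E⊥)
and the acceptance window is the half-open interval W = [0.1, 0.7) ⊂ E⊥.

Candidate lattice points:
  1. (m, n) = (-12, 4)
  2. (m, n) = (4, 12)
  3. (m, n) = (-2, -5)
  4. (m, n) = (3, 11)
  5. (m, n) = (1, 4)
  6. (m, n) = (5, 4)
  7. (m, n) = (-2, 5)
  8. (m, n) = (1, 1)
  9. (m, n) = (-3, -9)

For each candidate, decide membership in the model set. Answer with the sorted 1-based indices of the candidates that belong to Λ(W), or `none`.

Compute β' = (3−√13)/2 = -0.302776, so π⊥(m,n) = m -0.302776·n.
[1] lift (-12,4): star map gives -13.211103; window check 0.1 ≤ -13.211103 < 0.7 is false → out
[2] lift (4,12): star map gives 0.366692; window check 0.1 ≤ 0.366692 < 0.7 is true → IN Λ
[3] lift (-2,-5): star map gives -0.486122; window check 0.1 ≤ -0.486122 < 0.7 is false → out
[4] lift (3,11): star map gives -0.330532; window check 0.1 ≤ -0.330532 < 0.7 is false → out
[5] lift (1,4): star map gives -0.211103; window check 0.1 ≤ -0.211103 < 0.7 is false → out
[6] lift (5,4): star map gives 3.788897; window check 0.1 ≤ 3.788897 < 0.7 is false → out
[7] lift (-2,5): star map gives -3.513878; window check 0.1 ≤ -3.513878 < 0.7 is false → out
[8] lift (1,1): star map gives 0.697224; window check 0.1 ≤ 0.697224 < 0.7 is true → IN Λ
[9] lift (-3,-9): star map gives -0.275019; window check 0.1 ≤ -0.275019 < 0.7 is false → out

2, 8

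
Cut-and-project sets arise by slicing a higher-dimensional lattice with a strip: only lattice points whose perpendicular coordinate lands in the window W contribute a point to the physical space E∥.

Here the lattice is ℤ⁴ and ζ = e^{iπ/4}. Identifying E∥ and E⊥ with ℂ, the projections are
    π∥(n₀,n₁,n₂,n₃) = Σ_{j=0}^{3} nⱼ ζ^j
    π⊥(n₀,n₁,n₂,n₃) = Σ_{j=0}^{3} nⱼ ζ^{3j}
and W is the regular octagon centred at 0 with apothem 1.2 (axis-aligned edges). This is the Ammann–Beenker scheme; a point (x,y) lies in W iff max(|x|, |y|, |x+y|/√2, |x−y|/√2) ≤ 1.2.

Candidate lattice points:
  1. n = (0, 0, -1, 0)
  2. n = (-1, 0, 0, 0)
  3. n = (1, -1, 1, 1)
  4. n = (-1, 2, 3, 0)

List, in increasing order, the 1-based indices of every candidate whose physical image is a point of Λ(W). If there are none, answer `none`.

1, 2

π⊥(n) = n₀ + n₁ζ³ + n₂ζ⁶ + n₃ζ⁹ where ζ = e^{iπ/4}.
#1 (0, 0, -1, 0): internal (0.0000, 1.0000); octagon support 1.0000 vs apothem 1.2 → ∈ W
#2 (-1, 0, 0, 0): internal (-1.0000, 0.0000); octagon support 1.0000 vs apothem 1.2 → ∈ W
#3 (1, -1, 1, 1): internal (2.4142, -1.0000); octagon support 2.4142 vs apothem 1.2 → ∉ W
#4 (-1, 2, 3, 0): internal (-2.4142, -1.5858); octagon support 2.8284 vs apothem 1.2 → ∉ W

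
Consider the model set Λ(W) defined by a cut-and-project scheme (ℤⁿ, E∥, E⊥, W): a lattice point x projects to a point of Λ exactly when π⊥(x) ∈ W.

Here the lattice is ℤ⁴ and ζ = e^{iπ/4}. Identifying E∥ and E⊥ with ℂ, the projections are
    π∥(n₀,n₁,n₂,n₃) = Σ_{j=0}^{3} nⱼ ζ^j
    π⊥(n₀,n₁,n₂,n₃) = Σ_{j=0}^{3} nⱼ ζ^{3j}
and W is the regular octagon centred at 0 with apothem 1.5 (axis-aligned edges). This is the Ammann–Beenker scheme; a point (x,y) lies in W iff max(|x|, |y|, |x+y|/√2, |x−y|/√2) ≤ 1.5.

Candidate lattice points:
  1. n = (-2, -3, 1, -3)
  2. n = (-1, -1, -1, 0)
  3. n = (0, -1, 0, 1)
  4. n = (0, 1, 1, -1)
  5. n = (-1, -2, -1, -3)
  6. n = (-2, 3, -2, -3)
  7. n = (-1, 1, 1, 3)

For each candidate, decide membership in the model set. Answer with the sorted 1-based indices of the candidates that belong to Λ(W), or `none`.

2, 3

π⊥(n) = n₀ + n₁ζ³ + n₂ζ⁶ + n₃ζ⁹ where ζ = e^{iπ/4}.
candidate 1: n = (-2, -3, 1, -3) → π⊥ ≈ (-2.00000, -5.24264); max(|x|,|y|,|x±y|/√2) = 5.24264 > 1.5 ⇒ ∉ W
candidate 2: n = (-1, -1, -1, 0) → π⊥ ≈ (-0.29289, +0.29289); max(|x|,|y|,|x±y|/√2) = 0.41421 ≤ 1.5 ⇒ ∈ W
candidate 3: n = (0, -1, 0, 1) → π⊥ ≈ (+1.41421, +0.00000); max(|x|,|y|,|x±y|/√2) = 1.41421 ≤ 1.5 ⇒ ∈ W
candidate 4: n = (0, 1, 1, -1) → π⊥ ≈ (-1.41421, -1.00000); max(|x|,|y|,|x±y|/√2) = 1.70711 > 1.5 ⇒ ∉ W
candidate 5: n = (-1, -2, -1, -3) → π⊥ ≈ (-1.70711, -2.53553); max(|x|,|y|,|x±y|/√2) = 3.00000 > 1.5 ⇒ ∉ W
candidate 6: n = (-2, 3, -2, -3) → π⊥ ≈ (-6.24264, +2.00000); max(|x|,|y|,|x±y|/√2) = 6.24264 > 1.5 ⇒ ∉ W
candidate 7: n = (-1, 1, 1, 3) → π⊥ ≈ (+0.41421, +1.82843); max(|x|,|y|,|x±y|/√2) = 1.82843 > 1.5 ⇒ ∉ W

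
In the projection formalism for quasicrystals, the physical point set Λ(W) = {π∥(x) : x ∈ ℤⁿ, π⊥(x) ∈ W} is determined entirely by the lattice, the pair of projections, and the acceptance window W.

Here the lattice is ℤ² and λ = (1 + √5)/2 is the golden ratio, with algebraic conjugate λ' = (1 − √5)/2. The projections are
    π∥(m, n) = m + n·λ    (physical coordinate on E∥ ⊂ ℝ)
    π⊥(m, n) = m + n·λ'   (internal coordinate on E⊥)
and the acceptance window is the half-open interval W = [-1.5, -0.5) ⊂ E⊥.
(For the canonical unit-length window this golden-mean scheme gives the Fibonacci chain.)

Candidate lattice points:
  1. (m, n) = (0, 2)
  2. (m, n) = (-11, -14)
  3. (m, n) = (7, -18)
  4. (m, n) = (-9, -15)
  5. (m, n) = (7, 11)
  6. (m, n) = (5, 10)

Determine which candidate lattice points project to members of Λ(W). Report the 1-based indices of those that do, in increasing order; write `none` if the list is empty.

Numerically λ ≈ 1.618034 and λ' = −1/λ ≈ -0.618034.
[1] lift (0,2): star map gives -1.236068; window check -1.5 ≤ -1.236068 < -0.5 is true → IN Λ
[2] lift (-11,-14): star map gives -2.347524; window check -1.5 ≤ -2.347524 < -0.5 is false → out
[3] lift (7,-18): star map gives 18.124612; window check -1.5 ≤ 18.124612 < -0.5 is false → out
[4] lift (-9,-15): star map gives 0.270510; window check -1.5 ≤ 0.270510 < -0.5 is false → out
[5] lift (7,11): star map gives 0.201626; window check -1.5 ≤ 0.201626 < -0.5 is false → out
[6] lift (5,10): star map gives -1.180340; window check -1.5 ≤ -1.180340 < -0.5 is true → IN Λ

1, 6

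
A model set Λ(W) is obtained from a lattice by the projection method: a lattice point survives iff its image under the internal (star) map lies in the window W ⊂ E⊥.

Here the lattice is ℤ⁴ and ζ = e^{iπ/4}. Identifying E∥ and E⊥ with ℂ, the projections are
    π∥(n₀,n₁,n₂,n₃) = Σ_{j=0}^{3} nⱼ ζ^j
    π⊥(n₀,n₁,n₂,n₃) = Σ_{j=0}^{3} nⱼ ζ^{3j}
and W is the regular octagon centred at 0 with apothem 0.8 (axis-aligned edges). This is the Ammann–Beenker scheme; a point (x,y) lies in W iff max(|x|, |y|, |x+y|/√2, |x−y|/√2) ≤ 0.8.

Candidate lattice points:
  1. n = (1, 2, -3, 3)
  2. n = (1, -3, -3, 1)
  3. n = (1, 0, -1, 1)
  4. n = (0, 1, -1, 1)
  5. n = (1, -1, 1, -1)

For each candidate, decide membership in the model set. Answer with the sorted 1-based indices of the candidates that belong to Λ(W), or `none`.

none

π⊥(n) = n₀ + n₁ζ³ + n₂ζ⁶ + n₃ζ⁹ where ζ = e^{iπ/4}.
#1 (1, 2, -3, 3): internal (1.7071, 6.5355); octagon support 6.5355 vs apothem 0.8 → ∉ W
#2 (1, -3, -3, 1): internal (3.8284, 1.5858); octagon support 3.8284 vs apothem 0.8 → ∉ W
#3 (1, 0, -1, 1): internal (1.7071, 1.7071); octagon support 2.4142 vs apothem 0.8 → ∉ W
#4 (0, 1, -1, 1): internal (0.0000, 2.4142); octagon support 2.4142 vs apothem 0.8 → ∉ W
#5 (1, -1, 1, -1): internal (1.0000, -2.4142); octagon support 2.4142 vs apothem 0.8 → ∉ W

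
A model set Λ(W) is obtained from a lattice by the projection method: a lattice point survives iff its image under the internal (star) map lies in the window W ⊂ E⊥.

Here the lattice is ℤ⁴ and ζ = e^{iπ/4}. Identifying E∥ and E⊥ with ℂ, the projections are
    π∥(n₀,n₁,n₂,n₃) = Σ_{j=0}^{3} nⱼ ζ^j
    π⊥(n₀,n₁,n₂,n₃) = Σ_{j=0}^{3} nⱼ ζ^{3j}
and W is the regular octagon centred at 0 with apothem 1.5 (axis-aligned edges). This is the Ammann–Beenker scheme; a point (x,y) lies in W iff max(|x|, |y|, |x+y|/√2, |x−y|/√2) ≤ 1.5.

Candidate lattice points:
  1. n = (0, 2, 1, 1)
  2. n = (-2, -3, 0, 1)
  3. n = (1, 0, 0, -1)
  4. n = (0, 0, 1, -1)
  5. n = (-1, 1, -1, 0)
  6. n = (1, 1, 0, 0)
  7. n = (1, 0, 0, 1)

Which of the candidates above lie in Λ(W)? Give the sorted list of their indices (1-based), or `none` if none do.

Internal map: ζ^{3j} for j=0..3 gives (1,0), (−√2/2,√2/2), (0,−1), (√2/2,√2/2).
candidate 1: n = (0, 2, 1, 1) → π⊥ ≈ (-0.7071, +1.1213); max(|x|,|y|,|x±y|/√2) = 1.2929 ≤ 1.5 ⇒ ∈ W
candidate 2: n = (-2, -3, 0, 1) → π⊥ ≈ (+0.8284, -1.4142); max(|x|,|y|,|x±y|/√2) = 1.5858 > 1.5 ⇒ ∉ W
candidate 3: n = (1, 0, 0, -1) → π⊥ ≈ (+0.2929, -0.7071); max(|x|,|y|,|x±y|/√2) = 0.7071 ≤ 1.5 ⇒ ∈ W
candidate 4: n = (0, 0, 1, -1) → π⊥ ≈ (-0.7071, -1.7071); max(|x|,|y|,|x±y|/√2) = 1.7071 > 1.5 ⇒ ∉ W
candidate 5: n = (-1, 1, -1, 0) → π⊥ ≈ (-1.7071, +1.7071); max(|x|,|y|,|x±y|/√2) = 2.4142 > 1.5 ⇒ ∉ W
candidate 6: n = (1, 1, 0, 0) → π⊥ ≈ (+0.2929, +0.7071); max(|x|,|y|,|x±y|/√2) = 0.7071 ≤ 1.5 ⇒ ∈ W
candidate 7: n = (1, 0, 0, 1) → π⊥ ≈ (+1.7071, +0.7071); max(|x|,|y|,|x±y|/√2) = 1.7071 > 1.5 ⇒ ∉ W

1, 3, 6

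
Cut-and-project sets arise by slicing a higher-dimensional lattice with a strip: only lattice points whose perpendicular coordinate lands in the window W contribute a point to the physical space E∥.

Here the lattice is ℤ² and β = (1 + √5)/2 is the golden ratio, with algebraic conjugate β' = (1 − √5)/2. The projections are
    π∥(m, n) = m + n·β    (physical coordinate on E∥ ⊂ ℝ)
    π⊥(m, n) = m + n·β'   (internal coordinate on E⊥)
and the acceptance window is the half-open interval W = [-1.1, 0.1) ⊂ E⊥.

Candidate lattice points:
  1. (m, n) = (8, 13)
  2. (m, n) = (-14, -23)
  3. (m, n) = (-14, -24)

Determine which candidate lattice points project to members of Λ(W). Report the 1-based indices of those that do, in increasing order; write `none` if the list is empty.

β' = (1−√5)/2 ≈ -0.61803.
candidate 1: (m,n)=(8,13) → π∥ = 8+13·β ≈ 29.03444, π⊥ = 8+13·β' ≈ -0.03444 ∈ [-1.1, 0.1) ⇒ IN Λ
candidate 2: (m,n)=(-14,-23) → π∥ = -14-23·β ≈ -51.21478, π⊥ = -14-23·β' ≈ 0.21478 ∉ [-1.1, 0.1) ⇒ out
candidate 3: (m,n)=(-14,-24) → π∥ = -14-24·β ≈ -52.83282, π⊥ = -14-24·β' ≈ 0.83282 ∉ [-1.1, 0.1) ⇒ out

1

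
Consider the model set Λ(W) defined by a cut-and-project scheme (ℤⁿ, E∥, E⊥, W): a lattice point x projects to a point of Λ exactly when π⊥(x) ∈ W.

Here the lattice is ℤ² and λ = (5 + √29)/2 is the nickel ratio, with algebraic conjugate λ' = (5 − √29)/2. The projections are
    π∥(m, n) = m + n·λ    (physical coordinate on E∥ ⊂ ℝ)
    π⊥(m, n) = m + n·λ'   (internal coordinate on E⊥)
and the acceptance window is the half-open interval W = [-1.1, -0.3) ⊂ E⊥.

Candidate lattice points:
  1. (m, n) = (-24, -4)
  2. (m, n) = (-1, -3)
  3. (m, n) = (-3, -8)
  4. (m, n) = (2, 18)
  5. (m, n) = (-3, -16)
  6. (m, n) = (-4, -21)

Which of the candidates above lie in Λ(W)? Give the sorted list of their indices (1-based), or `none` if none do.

2

Numerically λ ≈ 5.1926 and λ' = −1/λ ≈ -0.1926.
#1 (-24,-4): internal coord -24 + (-4)·λ' = -23.2297; -23.2297 ∉ [-1.1, -0.3) → out
#2 (-1,-3): internal coord -1 + (-3)·λ' = -0.4223; -0.4223 ∈ [-1.1, -0.3) → IN Λ
#3 (-3,-8): internal coord -3 + (-8)·λ' = -1.4593; -1.4593 ∉ [-1.1, -0.3) → out
#4 (2,18): internal coord 2 + (18)·λ' = -1.4665; -1.4665 ∉ [-1.1, -0.3) → out
#5 (-3,-16): internal coord -3 + (-16)·λ' = +0.0813; +0.0813 ∉ [-1.1, -0.3) → out
#6 (-4,-21): internal coord -4 + (-21)·λ' = +0.0442; +0.0442 ∉ [-1.1, -0.3) → out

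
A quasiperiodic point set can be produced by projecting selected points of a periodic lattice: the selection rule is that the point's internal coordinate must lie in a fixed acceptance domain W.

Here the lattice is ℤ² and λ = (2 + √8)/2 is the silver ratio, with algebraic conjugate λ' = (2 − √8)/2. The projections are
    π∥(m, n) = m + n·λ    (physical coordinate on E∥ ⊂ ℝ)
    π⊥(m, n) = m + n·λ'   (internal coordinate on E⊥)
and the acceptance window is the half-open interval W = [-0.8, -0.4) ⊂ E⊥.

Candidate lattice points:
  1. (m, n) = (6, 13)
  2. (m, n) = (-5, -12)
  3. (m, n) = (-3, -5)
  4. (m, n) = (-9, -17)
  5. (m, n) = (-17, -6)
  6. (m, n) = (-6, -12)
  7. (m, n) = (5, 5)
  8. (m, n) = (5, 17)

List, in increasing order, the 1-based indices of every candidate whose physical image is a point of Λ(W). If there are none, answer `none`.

none

Numerically λ ≈ 2.41421 and λ' = −1/λ ≈ -0.41421.
#1 (6,13): internal coord 6 + (13)·λ' = +0.61522; +0.61522 ∉ [-0.8, -0.4) → out
#2 (-5,-12): internal coord -5 + (-12)·λ' = -0.02944; -0.02944 ∉ [-0.8, -0.4) → out
#3 (-3,-5): internal coord -3 + (-5)·λ' = -0.92893; -0.92893 ∉ [-0.8, -0.4) → out
#4 (-9,-17): internal coord -9 + (-17)·λ' = -1.95837; -1.95837 ∉ [-0.8, -0.4) → out
#5 (-17,-6): internal coord -17 + (-6)·λ' = -14.51472; -14.51472 ∉ [-0.8, -0.4) → out
#6 (-6,-12): internal coord -6 + (-12)·λ' = -1.02944; -1.02944 ∉ [-0.8, -0.4) → out
#7 (5,5): internal coord 5 + (5)·λ' = +2.92893; +2.92893 ∉ [-0.8, -0.4) → out
#8 (5,17): internal coord 5 + (17)·λ' = -2.04163; -2.04163 ∉ [-0.8, -0.4) → out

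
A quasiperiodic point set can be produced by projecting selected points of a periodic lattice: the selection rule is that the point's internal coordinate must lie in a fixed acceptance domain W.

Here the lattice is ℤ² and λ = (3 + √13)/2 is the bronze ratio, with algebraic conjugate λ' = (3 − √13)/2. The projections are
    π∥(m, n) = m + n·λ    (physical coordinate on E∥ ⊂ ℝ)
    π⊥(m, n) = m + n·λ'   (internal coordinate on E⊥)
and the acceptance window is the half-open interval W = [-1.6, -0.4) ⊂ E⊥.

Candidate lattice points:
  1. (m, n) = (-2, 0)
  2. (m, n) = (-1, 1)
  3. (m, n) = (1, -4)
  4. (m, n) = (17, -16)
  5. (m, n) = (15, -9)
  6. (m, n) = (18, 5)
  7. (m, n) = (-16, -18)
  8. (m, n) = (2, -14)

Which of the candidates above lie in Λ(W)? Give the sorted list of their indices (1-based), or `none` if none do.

2

Compute λ' = (3−√13)/2 = -0.302776, so π⊥(m,n) = m -0.302776·n.
candidate 1: (m,n)=(-2,0) → π∥ = -2+0·λ ≈ -2.000000, π⊥ = -2+0·λ' ≈ -2.000000 ∉ [-1.6, -0.4) ⇒ out
candidate 2: (m,n)=(-1,1) → π∥ = -1+1·λ ≈ 2.302776, π⊥ = -1+1·λ' ≈ -1.302776 ∈ [-1.6, -0.4) ⇒ IN Λ
candidate 3: (m,n)=(1,-4) → π∥ = 1-4·λ ≈ -12.211103, π⊥ = 1-4·λ' ≈ 2.211103 ∉ [-1.6, -0.4) ⇒ out
candidate 4: (m,n)=(17,-16) → π∥ = 17-16·λ ≈ -35.844410, π⊥ = 17-16·λ' ≈ 21.844410 ∉ [-1.6, -0.4) ⇒ out
candidate 5: (m,n)=(15,-9) → π∥ = 15-9·λ ≈ -14.724981, π⊥ = 15-9·λ' ≈ 17.724981 ∉ [-1.6, -0.4) ⇒ out
candidate 6: (m,n)=(18,5) → π∥ = 18+5·λ ≈ 34.513878, π⊥ = 18+5·λ' ≈ 16.486122 ∉ [-1.6, -0.4) ⇒ out
candidate 7: (m,n)=(-16,-18) → π∥ = -16-18·λ ≈ -75.449961, π⊥ = -16-18·λ' ≈ -10.550039 ∉ [-1.6, -0.4) ⇒ out
candidate 8: (m,n)=(2,-14) → π∥ = 2-14·λ ≈ -44.238859, π⊥ = 2-14·λ' ≈ 6.238859 ∉ [-1.6, -0.4) ⇒ out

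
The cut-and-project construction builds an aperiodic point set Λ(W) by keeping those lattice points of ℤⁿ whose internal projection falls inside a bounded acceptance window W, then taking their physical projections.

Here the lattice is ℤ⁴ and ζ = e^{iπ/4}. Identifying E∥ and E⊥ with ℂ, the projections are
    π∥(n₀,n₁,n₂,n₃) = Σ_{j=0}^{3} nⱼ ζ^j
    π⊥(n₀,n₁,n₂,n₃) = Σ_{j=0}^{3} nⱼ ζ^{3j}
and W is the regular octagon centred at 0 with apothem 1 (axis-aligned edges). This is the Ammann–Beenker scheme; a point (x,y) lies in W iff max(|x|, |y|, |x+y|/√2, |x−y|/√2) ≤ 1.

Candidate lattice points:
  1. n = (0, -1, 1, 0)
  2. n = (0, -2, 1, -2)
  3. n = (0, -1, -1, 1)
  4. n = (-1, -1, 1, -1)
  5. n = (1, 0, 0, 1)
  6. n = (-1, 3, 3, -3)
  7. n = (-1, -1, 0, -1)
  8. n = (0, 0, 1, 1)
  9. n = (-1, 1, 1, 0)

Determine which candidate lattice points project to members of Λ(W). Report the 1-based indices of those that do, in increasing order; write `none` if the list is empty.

Internal map: ζ^{3j} for j=0..3 gives (1,0), (−√2/2,√2/2), (0,−1), (√2/2,√2/2).
#1 (0, -1, 1, 0): internal (0.707107, -1.707107); octagon support 1.707107 vs apothem 1 → ∉ W
#2 (0, -2, 1, -2): internal (0.000000, -3.828427); octagon support 3.828427 vs apothem 1 → ∉ W
#3 (0, -1, -1, 1): internal (1.414214, 1.000000); octagon support 1.707107 vs apothem 1 → ∉ W
#4 (-1, -1, 1, -1): internal (-1.000000, -2.414214); octagon support 2.414214 vs apothem 1 → ∉ W
#5 (1, 0, 0, 1): internal (1.707107, 0.707107); octagon support 1.707107 vs apothem 1 → ∉ W
#6 (-1, 3, 3, -3): internal (-5.242641, -3.000000); octagon support 5.828427 vs apothem 1 → ∉ W
#7 (-1, -1, 0, -1): internal (-1.000000, -1.414214); octagon support 1.707107 vs apothem 1 → ∉ W
#8 (0, 0, 1, 1): internal (0.707107, -0.292893); octagon support 0.707107 vs apothem 1 → ∈ W
#9 (-1, 1, 1, 0): internal (-1.707107, -0.292893); octagon support 1.707107 vs apothem 1 → ∉ W

8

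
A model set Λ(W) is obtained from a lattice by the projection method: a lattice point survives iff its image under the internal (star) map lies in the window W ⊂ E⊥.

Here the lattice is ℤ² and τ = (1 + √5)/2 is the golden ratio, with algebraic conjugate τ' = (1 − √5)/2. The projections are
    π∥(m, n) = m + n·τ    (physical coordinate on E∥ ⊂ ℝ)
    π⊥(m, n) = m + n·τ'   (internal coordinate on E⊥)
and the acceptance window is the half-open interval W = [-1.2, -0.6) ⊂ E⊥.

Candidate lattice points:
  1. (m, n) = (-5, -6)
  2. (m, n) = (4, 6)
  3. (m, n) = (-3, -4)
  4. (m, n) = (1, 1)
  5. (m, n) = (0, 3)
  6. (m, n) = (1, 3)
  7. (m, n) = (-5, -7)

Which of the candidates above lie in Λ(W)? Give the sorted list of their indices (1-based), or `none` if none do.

τ' = (1−√5)/2 ≈ -0.6180.
candidate 1: (m,n)=(-5,-6) → π∥ = -5-6·τ ≈ -14.7082, π⊥ = -5-6·τ' ≈ -1.2918 ∉ [-1.2, -0.6) ⇒ out
candidate 2: (m,n)=(4,6) → π∥ = 4+6·τ ≈ 13.7082, π⊥ = 4+6·τ' ≈ 0.2918 ∉ [-1.2, -0.6) ⇒ out
candidate 3: (m,n)=(-3,-4) → π∥ = -3-4·τ ≈ -9.4721, π⊥ = -3-4·τ' ≈ -0.5279 ∉ [-1.2, -0.6) ⇒ out
candidate 4: (m,n)=(1,1) → π∥ = 1+1·τ ≈ 2.6180, π⊥ = 1+1·τ' ≈ 0.3820 ∉ [-1.2, -0.6) ⇒ out
candidate 5: (m,n)=(0,3) → π∥ = 0+3·τ ≈ 4.8541, π⊥ = 0+3·τ' ≈ -1.8541 ∉ [-1.2, -0.6) ⇒ out
candidate 6: (m,n)=(1,3) → π∥ = 1+3·τ ≈ 5.8541, π⊥ = 1+3·τ' ≈ -0.8541 ∈ [-1.2, -0.6) ⇒ IN Λ
candidate 7: (m,n)=(-5,-7) → π∥ = -5-7·τ ≈ -16.3262, π⊥ = -5-7·τ' ≈ -0.6738 ∈ [-1.2, -0.6) ⇒ IN Λ

6, 7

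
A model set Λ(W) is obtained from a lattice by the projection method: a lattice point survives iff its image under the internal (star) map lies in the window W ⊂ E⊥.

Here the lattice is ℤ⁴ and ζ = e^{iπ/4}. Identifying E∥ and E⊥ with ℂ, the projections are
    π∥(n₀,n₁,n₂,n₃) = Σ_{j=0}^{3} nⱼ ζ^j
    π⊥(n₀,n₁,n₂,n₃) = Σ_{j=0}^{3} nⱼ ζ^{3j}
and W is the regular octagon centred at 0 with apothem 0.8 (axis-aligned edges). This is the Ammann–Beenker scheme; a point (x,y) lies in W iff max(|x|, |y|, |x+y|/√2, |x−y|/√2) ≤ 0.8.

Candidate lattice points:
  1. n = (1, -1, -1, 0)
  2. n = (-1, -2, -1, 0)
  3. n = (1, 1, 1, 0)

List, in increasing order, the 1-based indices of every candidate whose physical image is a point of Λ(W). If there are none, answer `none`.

With ζ = e^{iπ/4} the internal vectors are ζ^0,ζ^3,ζ^6,ζ^9.
#1 (1, -1, -1, 0): internal (1.70711, 0.29289); octagon support 1.70711 vs apothem 0.8 → ∉ W
#2 (-1, -2, -1, 0): internal (0.41421, -0.41421); octagon support 0.58579 vs apothem 0.8 → ∈ W
#3 (1, 1, 1, 0): internal (0.29289, -0.29289); octagon support 0.41421 vs apothem 0.8 → ∈ W

2, 3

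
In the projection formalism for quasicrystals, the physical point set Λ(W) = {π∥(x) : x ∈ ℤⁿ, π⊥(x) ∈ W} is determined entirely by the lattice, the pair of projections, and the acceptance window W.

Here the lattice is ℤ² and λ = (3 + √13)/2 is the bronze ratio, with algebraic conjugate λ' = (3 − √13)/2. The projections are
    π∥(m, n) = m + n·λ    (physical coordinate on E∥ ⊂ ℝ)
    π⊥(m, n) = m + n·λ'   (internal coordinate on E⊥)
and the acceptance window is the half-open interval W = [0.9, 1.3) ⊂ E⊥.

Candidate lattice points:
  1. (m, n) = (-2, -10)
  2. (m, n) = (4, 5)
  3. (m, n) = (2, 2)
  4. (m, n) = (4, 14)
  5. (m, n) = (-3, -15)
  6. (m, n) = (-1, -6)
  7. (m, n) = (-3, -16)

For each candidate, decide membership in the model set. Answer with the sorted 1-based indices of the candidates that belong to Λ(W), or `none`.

1

λ' = (3−√13)/2 ≈ -0.30278.
#1 (-2,-10): internal coord -2 + (-10)·λ' = +1.02776; +1.02776 ∈ [0.9, 1.3) → IN Λ
#2 (4,5): internal coord 4 + (5)·λ' = +2.48612; +2.48612 ∉ [0.9, 1.3) → out
#3 (2,2): internal coord 2 + (2)·λ' = +1.39445; +1.39445 ∉ [0.9, 1.3) → out
#4 (4,14): internal coord 4 + (14)·λ' = -0.23886; -0.23886 ∉ [0.9, 1.3) → out
#5 (-3,-15): internal coord -3 + (-15)·λ' = +1.54163; +1.54163 ∉ [0.9, 1.3) → out
#6 (-1,-6): internal coord -1 + (-6)·λ' = +0.81665; +0.81665 ∉ [0.9, 1.3) → out
#7 (-3,-16): internal coord -3 + (-16)·λ' = +1.84441; +1.84441 ∉ [0.9, 1.3) → out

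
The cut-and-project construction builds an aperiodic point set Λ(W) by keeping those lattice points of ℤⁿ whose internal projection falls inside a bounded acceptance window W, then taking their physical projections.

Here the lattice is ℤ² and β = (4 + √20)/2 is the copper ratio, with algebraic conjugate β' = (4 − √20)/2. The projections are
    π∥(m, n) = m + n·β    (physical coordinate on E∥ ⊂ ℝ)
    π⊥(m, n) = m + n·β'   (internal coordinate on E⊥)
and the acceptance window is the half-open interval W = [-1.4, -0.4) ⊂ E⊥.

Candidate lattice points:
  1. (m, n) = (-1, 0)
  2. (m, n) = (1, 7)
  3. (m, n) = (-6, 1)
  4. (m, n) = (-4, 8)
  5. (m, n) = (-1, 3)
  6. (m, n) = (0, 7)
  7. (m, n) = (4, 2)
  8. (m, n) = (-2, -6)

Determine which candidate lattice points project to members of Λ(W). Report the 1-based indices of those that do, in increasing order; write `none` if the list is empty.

Compute β' = (4−√20)/2 = -0.23607, so π⊥(m,n) = m -0.23607·n.
#1 (-1,0): internal coord -1 + (0)·β' = -1.00000; -1.00000 ∈ [-1.4, -0.4) → IN Λ
#2 (1,7): internal coord 1 + (7)·β' = -0.65248; -0.65248 ∈ [-1.4, -0.4) → IN Λ
#3 (-6,1): internal coord -6 + (1)·β' = -6.23607; -6.23607 ∉ [-1.4, -0.4) → out
#4 (-4,8): internal coord -4 + (8)·β' = -5.88854; -5.88854 ∉ [-1.4, -0.4) → out
#5 (-1,3): internal coord -1 + (3)·β' = -1.70820; -1.70820 ∉ [-1.4, -0.4) → out
#6 (0,7): internal coord 0 + (7)·β' = -1.65248; -1.65248 ∉ [-1.4, -0.4) → out
#7 (4,2): internal coord 4 + (2)·β' = +3.52786; +3.52786 ∉ [-1.4, -0.4) → out
#8 (-2,-6): internal coord -2 + (-6)·β' = -0.58359; -0.58359 ∈ [-1.4, -0.4) → IN Λ

1, 2, 8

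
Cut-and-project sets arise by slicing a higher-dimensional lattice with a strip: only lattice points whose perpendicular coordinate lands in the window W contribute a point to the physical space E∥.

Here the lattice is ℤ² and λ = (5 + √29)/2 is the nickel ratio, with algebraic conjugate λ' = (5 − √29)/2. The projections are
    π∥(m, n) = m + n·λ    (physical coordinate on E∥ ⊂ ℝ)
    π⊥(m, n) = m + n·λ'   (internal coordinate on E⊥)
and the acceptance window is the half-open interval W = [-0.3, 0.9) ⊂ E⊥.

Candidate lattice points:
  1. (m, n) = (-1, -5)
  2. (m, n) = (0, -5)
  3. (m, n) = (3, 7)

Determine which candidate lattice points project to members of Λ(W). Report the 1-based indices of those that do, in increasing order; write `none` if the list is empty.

1

Compute λ' = (5−√29)/2 = -0.192582, so π⊥(m,n) = m -0.192582·n.
candidate 1: (m,n)=(-1,-5) → π∥ = -1-5·λ ≈ -26.962912, π⊥ = -1-5·λ' ≈ -0.037088 ∈ [-0.3, 0.9) ⇒ IN Λ
candidate 2: (m,n)=(0,-5) → π∥ = 0-5·λ ≈ -25.962912, π⊥ = 0-5·λ' ≈ 0.962912 ∉ [-0.3, 0.9) ⇒ out
candidate 3: (m,n)=(3,7) → π∥ = 3+7·λ ≈ 39.348077, π⊥ = 3+7·λ' ≈ 1.651923 ∉ [-0.3, 0.9) ⇒ out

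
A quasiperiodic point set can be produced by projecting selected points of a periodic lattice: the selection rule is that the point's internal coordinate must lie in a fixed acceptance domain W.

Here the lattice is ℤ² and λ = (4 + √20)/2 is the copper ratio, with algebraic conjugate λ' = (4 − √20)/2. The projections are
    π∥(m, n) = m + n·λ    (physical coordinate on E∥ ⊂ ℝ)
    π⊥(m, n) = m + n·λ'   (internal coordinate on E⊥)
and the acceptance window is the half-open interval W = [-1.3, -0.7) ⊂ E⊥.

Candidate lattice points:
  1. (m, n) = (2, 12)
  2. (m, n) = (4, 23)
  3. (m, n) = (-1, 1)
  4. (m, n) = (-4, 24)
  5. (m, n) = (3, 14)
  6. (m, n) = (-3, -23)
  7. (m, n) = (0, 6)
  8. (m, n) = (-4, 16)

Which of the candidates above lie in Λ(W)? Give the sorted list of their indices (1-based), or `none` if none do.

λ' = (4−√20)/2 ≈ -0.2361.
candidate 1: (m,n)=(2,12) → π∥ = 2+12·λ ≈ 52.8328, π⊥ = 2+12·λ' ≈ -0.8328 ∈ [-1.3, -0.7) ⇒ IN Λ
candidate 2: (m,n)=(4,23) → π∥ = 4+23·λ ≈ 101.4296, π⊥ = 4+23·λ' ≈ -1.4296 ∉ [-1.3, -0.7) ⇒ out
candidate 3: (m,n)=(-1,1) → π∥ = -1+1·λ ≈ 3.2361, π⊥ = -1+1·λ' ≈ -1.2361 ∈ [-1.3, -0.7) ⇒ IN Λ
candidate 4: (m,n)=(-4,24) → π∥ = -4+24·λ ≈ 97.6656, π⊥ = -4+24·λ' ≈ -9.6656 ∉ [-1.3, -0.7) ⇒ out
candidate 5: (m,n)=(3,14) → π∥ = 3+14·λ ≈ 62.3050, π⊥ = 3+14·λ' ≈ -0.3050 ∉ [-1.3, -0.7) ⇒ out
candidate 6: (m,n)=(-3,-23) → π∥ = -3-23·λ ≈ -100.4296, π⊥ = -3-23·λ' ≈ 2.4296 ∉ [-1.3, -0.7) ⇒ out
candidate 7: (m,n)=(0,6) → π∥ = 0+6·λ ≈ 25.4164, π⊥ = 0+6·λ' ≈ -1.4164 ∉ [-1.3, -0.7) ⇒ out
candidate 8: (m,n)=(-4,16) → π∥ = -4+16·λ ≈ 63.7771, π⊥ = -4+16·λ' ≈ -7.7771 ∉ [-1.3, -0.7) ⇒ out

1, 3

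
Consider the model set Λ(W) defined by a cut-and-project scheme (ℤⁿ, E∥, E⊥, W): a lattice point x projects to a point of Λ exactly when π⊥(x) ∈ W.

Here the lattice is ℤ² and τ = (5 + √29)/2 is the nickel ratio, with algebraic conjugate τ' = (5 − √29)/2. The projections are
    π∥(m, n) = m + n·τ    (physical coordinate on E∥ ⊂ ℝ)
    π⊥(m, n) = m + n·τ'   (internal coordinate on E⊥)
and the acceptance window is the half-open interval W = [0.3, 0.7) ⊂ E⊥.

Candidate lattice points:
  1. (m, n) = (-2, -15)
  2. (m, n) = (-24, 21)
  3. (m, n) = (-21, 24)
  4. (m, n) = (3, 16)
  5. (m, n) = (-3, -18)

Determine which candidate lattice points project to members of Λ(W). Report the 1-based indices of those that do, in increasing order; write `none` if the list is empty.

τ' = (5−√29)/2 ≈ -0.1926.
[1] lift (-2,-15): star map gives 0.8887; window check 0.3 ≤ 0.8887 < 0.7 is false → out
[2] lift (-24,21): star map gives -28.0442; window check 0.3 ≤ -28.0442 < 0.7 is false → out
[3] lift (-21,24): star map gives -25.6220; window check 0.3 ≤ -25.6220 < 0.7 is false → out
[4] lift (3,16): star map gives -0.0813; window check 0.3 ≤ -0.0813 < 0.7 is false → out
[5] lift (-3,-18): star map gives 0.4665; window check 0.3 ≤ 0.4665 < 0.7 is true → IN Λ

5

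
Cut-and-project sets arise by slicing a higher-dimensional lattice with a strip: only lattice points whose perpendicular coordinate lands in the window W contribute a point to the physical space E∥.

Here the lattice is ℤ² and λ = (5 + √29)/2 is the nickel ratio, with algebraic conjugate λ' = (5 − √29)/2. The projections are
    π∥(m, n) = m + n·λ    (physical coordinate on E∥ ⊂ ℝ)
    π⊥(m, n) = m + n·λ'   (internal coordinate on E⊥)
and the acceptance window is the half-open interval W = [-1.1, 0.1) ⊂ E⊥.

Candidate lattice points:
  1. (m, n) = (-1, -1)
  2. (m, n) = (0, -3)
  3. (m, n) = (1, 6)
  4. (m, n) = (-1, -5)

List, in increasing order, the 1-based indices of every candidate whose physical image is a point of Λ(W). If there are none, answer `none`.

1, 3, 4

Compute λ' = (5−√29)/2 = -0.192582, so π⊥(m,n) = m -0.192582·n.
#1 (-1,-1): internal coord -1 + (-1)·λ' = -0.807418; -0.807418 ∈ [-1.1, 0.1) → IN Λ
#2 (0,-3): internal coord 0 + (-3)·λ' = +0.577747; +0.577747 ∉ [-1.1, 0.1) → out
#3 (1,6): internal coord 1 + (6)·λ' = -0.155494; -0.155494 ∈ [-1.1, 0.1) → IN Λ
#4 (-1,-5): internal coord -1 + (-5)·λ' = -0.037088; -0.037088 ∈ [-1.1, 0.1) → IN Λ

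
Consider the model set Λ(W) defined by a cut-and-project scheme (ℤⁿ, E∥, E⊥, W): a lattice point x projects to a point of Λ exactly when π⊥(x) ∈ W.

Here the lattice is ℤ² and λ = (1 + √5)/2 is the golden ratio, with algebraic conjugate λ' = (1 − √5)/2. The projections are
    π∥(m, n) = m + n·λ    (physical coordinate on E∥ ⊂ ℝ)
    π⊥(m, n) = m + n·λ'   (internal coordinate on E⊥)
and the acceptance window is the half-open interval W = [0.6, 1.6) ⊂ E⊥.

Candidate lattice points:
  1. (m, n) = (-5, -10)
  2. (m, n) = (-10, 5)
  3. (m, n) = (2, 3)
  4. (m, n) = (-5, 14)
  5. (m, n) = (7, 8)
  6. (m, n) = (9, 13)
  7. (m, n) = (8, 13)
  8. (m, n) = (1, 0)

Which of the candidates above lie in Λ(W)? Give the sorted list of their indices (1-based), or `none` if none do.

Numerically λ ≈ 1.618034 and λ' = −1/λ ≈ -0.618034.
[1] lift (-5,-10): star map gives 1.180340; window check 0.6 ≤ 1.180340 < 1.6 is true → IN Λ
[2] lift (-10,5): star map gives -13.090170; window check 0.6 ≤ -13.090170 < 1.6 is false → out
[3] lift (2,3): star map gives 0.145898; window check 0.6 ≤ 0.145898 < 1.6 is false → out
[4] lift (-5,14): star map gives -13.652476; window check 0.6 ≤ -13.652476 < 1.6 is false → out
[5] lift (7,8): star map gives 2.055728; window check 0.6 ≤ 2.055728 < 1.6 is false → out
[6] lift (9,13): star map gives 0.965558; window check 0.6 ≤ 0.965558 < 1.6 is true → IN Λ
[7] lift (8,13): star map gives -0.034442; window check 0.6 ≤ -0.034442 < 1.6 is false → out
[8] lift (1,0): star map gives 1.000000; window check 0.6 ≤ 1.000000 < 1.6 is true → IN Λ

1, 6, 8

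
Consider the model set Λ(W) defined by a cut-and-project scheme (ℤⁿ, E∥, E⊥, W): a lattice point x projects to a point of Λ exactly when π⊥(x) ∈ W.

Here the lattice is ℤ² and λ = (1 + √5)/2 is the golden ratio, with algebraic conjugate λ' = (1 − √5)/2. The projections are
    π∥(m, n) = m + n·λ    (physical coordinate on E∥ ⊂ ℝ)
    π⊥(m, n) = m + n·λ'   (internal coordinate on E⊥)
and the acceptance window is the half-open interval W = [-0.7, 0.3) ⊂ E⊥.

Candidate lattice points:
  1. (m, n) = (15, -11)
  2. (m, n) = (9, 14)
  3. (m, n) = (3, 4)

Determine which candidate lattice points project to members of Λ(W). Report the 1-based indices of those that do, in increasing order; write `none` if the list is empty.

λ' = (1−√5)/2 ≈ -0.618034.
[1] lift (15,-11): star map gives 21.798374; window check -0.7 ≤ 21.798374 < 0.3 is false → out
[2] lift (9,14): star map gives 0.347524; window check -0.7 ≤ 0.347524 < 0.3 is false → out
[3] lift (3,4): star map gives 0.527864; window check -0.7 ≤ 0.527864 < 0.3 is false → out

none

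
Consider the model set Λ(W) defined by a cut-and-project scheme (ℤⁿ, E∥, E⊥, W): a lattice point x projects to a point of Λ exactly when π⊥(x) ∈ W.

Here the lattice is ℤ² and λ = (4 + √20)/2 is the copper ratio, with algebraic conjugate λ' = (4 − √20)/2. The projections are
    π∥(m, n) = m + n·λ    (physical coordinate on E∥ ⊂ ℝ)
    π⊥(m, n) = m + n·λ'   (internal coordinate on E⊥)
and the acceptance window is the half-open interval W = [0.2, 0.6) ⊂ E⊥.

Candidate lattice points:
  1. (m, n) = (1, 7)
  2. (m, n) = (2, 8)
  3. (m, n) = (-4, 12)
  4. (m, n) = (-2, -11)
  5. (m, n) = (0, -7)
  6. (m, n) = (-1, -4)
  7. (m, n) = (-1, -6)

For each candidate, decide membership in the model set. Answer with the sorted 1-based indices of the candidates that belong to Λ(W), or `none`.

4, 7

λ' = (4−√20)/2 ≈ -0.23607.
candidate 1: (m,n)=(1,7) → π∥ = 1+7·λ ≈ 30.65248, π⊥ = 1+7·λ' ≈ -0.65248 ∉ [0.2, 0.6) ⇒ out
candidate 2: (m,n)=(2,8) → π∥ = 2+8·λ ≈ 35.88854, π⊥ = 2+8·λ' ≈ 0.11146 ∉ [0.2, 0.6) ⇒ out
candidate 3: (m,n)=(-4,12) → π∥ = -4+12·λ ≈ 46.83282, π⊥ = -4+12·λ' ≈ -6.83282 ∉ [0.2, 0.6) ⇒ out
candidate 4: (m,n)=(-2,-11) → π∥ = -2-11·λ ≈ -48.59675, π⊥ = -2-11·λ' ≈ 0.59675 ∈ [0.2, 0.6) ⇒ IN Λ
candidate 5: (m,n)=(0,-7) → π∥ = 0-7·λ ≈ -29.65248, π⊥ = 0-7·λ' ≈ 1.65248 ∉ [0.2, 0.6) ⇒ out
candidate 6: (m,n)=(-1,-4) → π∥ = -1-4·λ ≈ -17.94427, π⊥ = -1-4·λ' ≈ -0.05573 ∉ [0.2, 0.6) ⇒ out
candidate 7: (m,n)=(-1,-6) → π∥ = -1-6·λ ≈ -26.41641, π⊥ = -1-6·λ' ≈ 0.41641 ∈ [0.2, 0.6) ⇒ IN Λ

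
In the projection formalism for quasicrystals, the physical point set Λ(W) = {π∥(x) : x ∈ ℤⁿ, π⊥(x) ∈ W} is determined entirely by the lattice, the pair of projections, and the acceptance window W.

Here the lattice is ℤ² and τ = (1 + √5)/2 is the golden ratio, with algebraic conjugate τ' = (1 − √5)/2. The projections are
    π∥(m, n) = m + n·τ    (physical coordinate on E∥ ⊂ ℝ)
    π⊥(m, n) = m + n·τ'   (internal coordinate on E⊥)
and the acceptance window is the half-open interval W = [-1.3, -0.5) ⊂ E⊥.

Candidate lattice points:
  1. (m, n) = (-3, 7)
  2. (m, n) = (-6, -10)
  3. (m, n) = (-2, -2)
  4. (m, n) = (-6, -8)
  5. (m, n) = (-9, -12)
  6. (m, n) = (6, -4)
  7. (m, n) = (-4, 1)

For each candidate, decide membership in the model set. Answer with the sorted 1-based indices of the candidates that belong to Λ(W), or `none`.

Compute τ' = (1−√5)/2 = -0.618034, so π⊥(m,n) = m -0.618034·n.
candidate 1: (m,n)=(-3,7) → π∥ = -3+7·τ ≈ 8.326238, π⊥ = -3+7·τ' ≈ -7.326238 ∉ [-1.3, -0.5) ⇒ out
candidate 2: (m,n)=(-6,-10) → π∥ = -6-10·τ ≈ -22.180340, π⊥ = -6-10·τ' ≈ 0.180340 ∉ [-1.3, -0.5) ⇒ out
candidate 3: (m,n)=(-2,-2) → π∥ = -2-2·τ ≈ -5.236068, π⊥ = -2-2·τ' ≈ -0.763932 ∈ [-1.3, -0.5) ⇒ IN Λ
candidate 4: (m,n)=(-6,-8) → π∥ = -6-8·τ ≈ -18.944272, π⊥ = -6-8·τ' ≈ -1.055728 ∈ [-1.3, -0.5) ⇒ IN Λ
candidate 5: (m,n)=(-9,-12) → π∥ = -9-12·τ ≈ -28.416408, π⊥ = -9-12·τ' ≈ -1.583592 ∉ [-1.3, -0.5) ⇒ out
candidate 6: (m,n)=(6,-4) → π∥ = 6-4·τ ≈ -0.472136, π⊥ = 6-4·τ' ≈ 8.472136 ∉ [-1.3, -0.5) ⇒ out
candidate 7: (m,n)=(-4,1) → π∥ = -4+1·τ ≈ -2.381966, π⊥ = -4+1·τ' ≈ -4.618034 ∉ [-1.3, -0.5) ⇒ out

3, 4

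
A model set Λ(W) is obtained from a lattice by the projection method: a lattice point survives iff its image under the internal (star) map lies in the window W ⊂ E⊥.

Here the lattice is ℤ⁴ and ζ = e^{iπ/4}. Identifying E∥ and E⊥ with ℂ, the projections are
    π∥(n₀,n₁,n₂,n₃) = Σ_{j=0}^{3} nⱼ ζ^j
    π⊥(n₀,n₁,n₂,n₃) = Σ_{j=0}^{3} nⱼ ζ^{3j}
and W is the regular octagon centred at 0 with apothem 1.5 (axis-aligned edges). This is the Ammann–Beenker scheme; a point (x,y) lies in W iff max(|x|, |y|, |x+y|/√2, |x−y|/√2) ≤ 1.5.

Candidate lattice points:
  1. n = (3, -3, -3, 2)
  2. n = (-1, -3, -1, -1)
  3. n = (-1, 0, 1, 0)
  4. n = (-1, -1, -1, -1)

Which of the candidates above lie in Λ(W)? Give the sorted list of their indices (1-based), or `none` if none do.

3, 4

π⊥(n) = n₀ + n₁ζ³ + n₂ζ⁶ + n₃ζ⁹ where ζ = e^{iπ/4}.
#1 (3, -3, -3, 2): internal (6.5355, 2.2929); octagon support 6.5355 vs apothem 1.5 → ∉ W
#2 (-1, -3, -1, -1): internal (0.4142, -1.8284); octagon support 1.8284 vs apothem 1.5 → ∉ W
#3 (-1, 0, 1, 0): internal (-1.0000, -1.0000); octagon support 1.4142 vs apothem 1.5 → ∈ W
#4 (-1, -1, -1, -1): internal (-1.0000, -0.4142); octagon support 1.0000 vs apothem 1.5 → ∈ W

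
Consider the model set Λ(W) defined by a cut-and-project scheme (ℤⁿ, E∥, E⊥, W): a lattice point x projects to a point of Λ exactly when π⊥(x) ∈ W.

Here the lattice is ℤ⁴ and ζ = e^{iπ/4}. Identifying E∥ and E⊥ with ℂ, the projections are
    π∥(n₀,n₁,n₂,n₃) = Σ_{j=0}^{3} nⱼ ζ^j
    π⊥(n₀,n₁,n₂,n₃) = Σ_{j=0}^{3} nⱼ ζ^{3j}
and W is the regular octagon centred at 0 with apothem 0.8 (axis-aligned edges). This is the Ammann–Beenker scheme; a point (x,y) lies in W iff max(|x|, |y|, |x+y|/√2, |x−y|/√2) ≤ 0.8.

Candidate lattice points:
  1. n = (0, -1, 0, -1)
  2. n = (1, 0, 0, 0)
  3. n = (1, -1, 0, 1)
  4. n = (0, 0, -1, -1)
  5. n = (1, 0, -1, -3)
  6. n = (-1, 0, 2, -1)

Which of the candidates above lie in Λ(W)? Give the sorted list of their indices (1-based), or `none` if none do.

4

Internal map: ζ^{3j} for j=0..3 gives (1,0), (−√2/2,√2/2), (0,−1), (√2/2,√2/2).
candidate 1: n = (0, -1, 0, -1) → π⊥ ≈ (+0.000000, -1.414214); max(|x|,|y|,|x±y|/√2) = 1.414214 > 0.8 ⇒ ∉ W
candidate 2: n = (1, 0, 0, 0) → π⊥ ≈ (+1.000000, +0.000000); max(|x|,|y|,|x±y|/√2) = 1.000000 > 0.8 ⇒ ∉ W
candidate 3: n = (1, -1, 0, 1) → π⊥ ≈ (+2.414214, +0.000000); max(|x|,|y|,|x±y|/√2) = 2.414214 > 0.8 ⇒ ∉ W
candidate 4: n = (0, 0, -1, -1) → π⊥ ≈ (-0.707107, +0.292893); max(|x|,|y|,|x±y|/√2) = 0.707107 ≤ 0.8 ⇒ ∈ W
candidate 5: n = (1, 0, -1, -3) → π⊥ ≈ (-1.121320, -1.121320); max(|x|,|y|,|x±y|/√2) = 1.585786 > 0.8 ⇒ ∉ W
candidate 6: n = (-1, 0, 2, -1) → π⊥ ≈ (-1.707107, -2.707107); max(|x|,|y|,|x±y|/√2) = 3.121320 > 0.8 ⇒ ∉ W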